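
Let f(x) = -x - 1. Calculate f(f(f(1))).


f(1) = -2
f(-2) = 1
f(1) = -2

-2


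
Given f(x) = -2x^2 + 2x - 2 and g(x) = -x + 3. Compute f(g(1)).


g(1) = 2
f(2) = (-2)*(2)^2 + 2*(2) - 2 = -6

-6


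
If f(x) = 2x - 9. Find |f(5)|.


1


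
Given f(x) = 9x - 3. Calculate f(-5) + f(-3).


f(-5) = -48
f(-3) = -30
Sum = -78

-78


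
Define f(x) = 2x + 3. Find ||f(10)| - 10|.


13


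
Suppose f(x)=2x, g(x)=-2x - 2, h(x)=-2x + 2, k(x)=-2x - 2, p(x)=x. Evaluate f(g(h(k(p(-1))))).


-12


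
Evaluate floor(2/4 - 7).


2/4 = 0.5
0.5 - 7 = -6.5
floor(-6.5) = -7

-7


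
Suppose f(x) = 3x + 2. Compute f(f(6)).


f(6) = 20
f(20) = 62

62


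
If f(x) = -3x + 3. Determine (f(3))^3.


-216


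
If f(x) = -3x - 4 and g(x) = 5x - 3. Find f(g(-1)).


g(-1) = -8
f(-8) = 20

20


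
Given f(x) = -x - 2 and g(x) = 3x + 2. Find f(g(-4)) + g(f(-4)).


f(g(-4)) = 8
g(f(-4)) = 8
Sum = 16

16


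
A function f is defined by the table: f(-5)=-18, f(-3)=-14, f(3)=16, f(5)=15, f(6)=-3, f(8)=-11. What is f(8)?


Reading from the table at x = 8

-11


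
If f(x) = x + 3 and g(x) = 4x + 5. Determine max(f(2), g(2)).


f(2) = 5
g(2) = 13
max = 13

13


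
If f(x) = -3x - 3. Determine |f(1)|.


f(1) = -6
|-6| = 6

6


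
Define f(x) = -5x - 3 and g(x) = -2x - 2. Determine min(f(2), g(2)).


f(2) = -13
g(2) = -6
min = -13

-13


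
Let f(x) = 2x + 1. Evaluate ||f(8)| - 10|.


f(8) = 17
|17| = 17
|17 - 10| = 7

7


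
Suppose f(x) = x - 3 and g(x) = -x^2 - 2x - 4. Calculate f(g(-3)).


g(-3) = -7
f(-7) = -10

-10


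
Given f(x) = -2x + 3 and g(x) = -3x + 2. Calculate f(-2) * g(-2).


f(-2) = 7
g(-2) = 8
Product = 56

56


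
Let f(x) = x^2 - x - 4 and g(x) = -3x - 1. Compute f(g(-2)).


g(-2) = 5
f(5) = 1*(5)^2 - 1*(5) - 4 = 16

16


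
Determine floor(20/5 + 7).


20/5 = 4
4 + 7 = 11
floor(11) = 11

11


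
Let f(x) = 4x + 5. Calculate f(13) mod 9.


f(13) = 57
57 mod 9 = 3

3


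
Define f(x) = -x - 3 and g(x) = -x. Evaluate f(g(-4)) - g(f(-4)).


f(g(-4)) = -7
g(f(-4)) = -1
Difference = -6

-6


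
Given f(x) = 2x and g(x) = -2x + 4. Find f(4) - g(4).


f(4) = 8
g(4) = -4
Difference = 12

12


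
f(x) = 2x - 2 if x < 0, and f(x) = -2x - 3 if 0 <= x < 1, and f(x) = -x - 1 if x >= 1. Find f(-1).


-1 satisfies x < 0
f(-1) = -4

-4


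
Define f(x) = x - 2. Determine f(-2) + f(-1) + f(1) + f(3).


f(-2) = -4
f(-1) = -3
f(1) = -1
f(3) = 1
Sum = -7

-7


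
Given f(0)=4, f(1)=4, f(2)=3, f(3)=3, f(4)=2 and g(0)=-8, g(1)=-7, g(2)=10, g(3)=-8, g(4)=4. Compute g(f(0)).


f(0) = 4
g(4) = 4

4


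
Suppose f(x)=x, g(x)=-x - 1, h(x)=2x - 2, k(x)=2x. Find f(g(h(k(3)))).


k(3) = 6
h(6) = 10
g(10) = -11
f(-11) = -11

-11


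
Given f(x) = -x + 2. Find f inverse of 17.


Solve -x + 2 = 17
x = (17 - 2) / (-1) = -15

-15


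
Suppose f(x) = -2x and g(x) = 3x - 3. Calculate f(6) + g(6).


f(6) = -12
g(6) = 15
Sum = 3

3


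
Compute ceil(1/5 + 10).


11


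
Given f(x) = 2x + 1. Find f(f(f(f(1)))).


31


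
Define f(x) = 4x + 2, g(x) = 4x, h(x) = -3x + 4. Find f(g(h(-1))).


h(-1) = 7
g(7) = 28
f(28) = 114

114


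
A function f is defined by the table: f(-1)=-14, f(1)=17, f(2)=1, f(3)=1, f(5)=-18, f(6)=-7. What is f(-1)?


Reading from the table at x = -1

-14


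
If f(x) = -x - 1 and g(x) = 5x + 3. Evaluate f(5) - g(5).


f(5) = -6
g(5) = 28
Difference = -34

-34


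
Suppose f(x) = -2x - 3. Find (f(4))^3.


f(4) = -11
(-11)^3 = -1331

-1331


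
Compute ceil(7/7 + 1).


7/7 = 1
1 + 1 = 2
ceil(2) = 2

2


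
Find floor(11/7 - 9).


11/7 = 1.5714
1.5714 - 9 = -7.4286
floor(-7.4286) = -8

-8


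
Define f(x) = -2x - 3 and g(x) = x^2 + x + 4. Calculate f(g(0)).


g(0) = 4
f(4) = -11

-11


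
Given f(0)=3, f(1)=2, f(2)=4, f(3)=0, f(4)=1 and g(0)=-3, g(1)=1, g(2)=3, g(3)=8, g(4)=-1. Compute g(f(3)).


-3


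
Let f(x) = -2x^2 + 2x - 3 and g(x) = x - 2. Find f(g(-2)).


g(-2) = -4
f(-4) = (-2)*(-4)^2 + 2*(-4) - 3 = -43

-43


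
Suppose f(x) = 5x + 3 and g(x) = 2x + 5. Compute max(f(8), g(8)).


f(8) = 43
g(8) = 21
max = 43

43


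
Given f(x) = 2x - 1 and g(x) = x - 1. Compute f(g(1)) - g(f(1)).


f(g(1)) = -1
g(f(1)) = 0
Difference = -1

-1


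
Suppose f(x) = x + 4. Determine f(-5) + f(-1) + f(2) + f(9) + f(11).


f(-5) = -1
f(-1) = 3
f(2) = 6
f(9) = 13
f(11) = 15
Sum = 36

36


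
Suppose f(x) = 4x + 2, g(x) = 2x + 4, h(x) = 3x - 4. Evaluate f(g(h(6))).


h(6) = 14
g(14) = 32
f(32) = 130

130


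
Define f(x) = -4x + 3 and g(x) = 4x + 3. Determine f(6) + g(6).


6


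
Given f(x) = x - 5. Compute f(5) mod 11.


f(5) = 0
0 mod 11 = 0

0


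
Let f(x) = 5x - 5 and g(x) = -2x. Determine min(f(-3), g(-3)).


f(-3) = -20
g(-3) = 6
min = -20

-20


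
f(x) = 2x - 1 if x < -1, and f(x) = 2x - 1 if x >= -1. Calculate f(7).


7 satisfies x >= -1
f(7) = 13

13


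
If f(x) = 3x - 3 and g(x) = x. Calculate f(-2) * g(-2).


f(-2) = -9
g(-2) = -2
Product = 18

18


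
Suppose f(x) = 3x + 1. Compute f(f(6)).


f(6) = 19
f(19) = 58

58


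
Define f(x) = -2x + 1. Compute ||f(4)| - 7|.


f(4) = -7
|-7| = 7
|7 - 7| = 0

0


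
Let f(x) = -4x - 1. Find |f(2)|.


f(2) = -9
|-9| = 9

9


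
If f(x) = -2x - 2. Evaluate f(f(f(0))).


f(0) = -2
f(-2) = 2
f(2) = -6

-6


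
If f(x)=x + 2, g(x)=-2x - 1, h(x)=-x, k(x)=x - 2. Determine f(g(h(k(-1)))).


k(-1) = -3
h(-3) = 3
g(3) = -7
f(-7) = -5

-5


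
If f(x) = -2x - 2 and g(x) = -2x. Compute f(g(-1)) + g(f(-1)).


f(g(-1)) = -6
g(f(-1)) = 0
Sum = -6

-6


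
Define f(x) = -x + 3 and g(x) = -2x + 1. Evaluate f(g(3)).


g(3) = -5
f(-5) = 8

8


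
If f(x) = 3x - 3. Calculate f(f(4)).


f(4) = 9
f(9) = 24

24


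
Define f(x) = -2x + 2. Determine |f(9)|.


16


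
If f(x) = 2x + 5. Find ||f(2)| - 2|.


f(2) = 9
|9| = 9
|9 - 2| = 7

7


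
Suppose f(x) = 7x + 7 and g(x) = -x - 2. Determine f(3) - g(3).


f(3) = 28
g(3) = -5
Difference = 33

33


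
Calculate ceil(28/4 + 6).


28/4 = 7
7 + 6 = 13
ceil(13) = 13

13


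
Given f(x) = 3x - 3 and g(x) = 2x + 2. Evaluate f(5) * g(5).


f(5) = 12
g(5) = 12
Product = 144

144


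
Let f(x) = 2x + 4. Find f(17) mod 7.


f(17) = 38
38 mod 7 = 3

3


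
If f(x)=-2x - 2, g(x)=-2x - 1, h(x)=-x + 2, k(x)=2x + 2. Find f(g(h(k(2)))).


k(2) = 6
h(6) = -4
g(-4) = 7
f(7) = -16

-16


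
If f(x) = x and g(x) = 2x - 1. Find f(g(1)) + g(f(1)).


2


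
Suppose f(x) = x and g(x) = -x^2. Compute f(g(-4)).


g(-4) = -16
f(-16) = -16

-16


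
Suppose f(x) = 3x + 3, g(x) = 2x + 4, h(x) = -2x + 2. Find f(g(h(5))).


h(5) = -8
g(-8) = -12
f(-12) = -33

-33


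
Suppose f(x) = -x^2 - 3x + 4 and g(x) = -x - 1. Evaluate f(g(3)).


0


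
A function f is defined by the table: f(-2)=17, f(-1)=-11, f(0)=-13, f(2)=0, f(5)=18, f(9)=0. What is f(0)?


Reading from the table at x = 0

-13


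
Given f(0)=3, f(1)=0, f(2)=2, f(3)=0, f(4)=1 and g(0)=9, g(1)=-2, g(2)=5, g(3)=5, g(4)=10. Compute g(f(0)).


f(0) = 3
g(3) = 5

5


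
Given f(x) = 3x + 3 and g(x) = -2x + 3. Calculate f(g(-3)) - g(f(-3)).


f(g(-3)) = 30
g(f(-3)) = 15
Difference = 15

15


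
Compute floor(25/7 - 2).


25/7 = 3.5714
3.5714 - 2 = 1.5714
floor(1.5714) = 1

1


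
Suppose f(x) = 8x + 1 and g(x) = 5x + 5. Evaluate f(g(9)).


401


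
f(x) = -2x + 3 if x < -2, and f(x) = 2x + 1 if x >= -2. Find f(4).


9


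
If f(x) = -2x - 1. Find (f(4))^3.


-729


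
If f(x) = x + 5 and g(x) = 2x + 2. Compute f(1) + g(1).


f(1) = 6
g(1) = 4
Sum = 10

10


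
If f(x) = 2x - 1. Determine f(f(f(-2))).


f(-2) = -5
f(-5) = -11
f(-11) = -23

-23


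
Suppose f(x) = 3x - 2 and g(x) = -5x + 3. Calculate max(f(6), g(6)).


f(6) = 16
g(6) = -27
max = 16

16


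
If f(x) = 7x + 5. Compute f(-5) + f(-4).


f(-5) = -30
f(-4) = -23
Sum = -53

-53


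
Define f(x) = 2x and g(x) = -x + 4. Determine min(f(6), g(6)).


f(6) = 12
g(6) = -2
min = -2

-2


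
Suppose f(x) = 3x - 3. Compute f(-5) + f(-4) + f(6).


f(-5) = -18
f(-4) = -15
f(6) = 15
Sum = -18

-18


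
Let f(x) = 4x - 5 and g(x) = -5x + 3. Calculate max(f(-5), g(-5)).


f(-5) = -25
g(-5) = 28
max = 28

28


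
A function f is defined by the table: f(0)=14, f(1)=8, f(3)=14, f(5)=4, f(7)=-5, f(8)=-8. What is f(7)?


-5


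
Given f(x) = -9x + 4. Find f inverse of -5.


Solve -9x + 4 = -5
x = (-5 - 4) / (-9) = 1

1


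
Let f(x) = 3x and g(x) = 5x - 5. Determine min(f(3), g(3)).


f(3) = 9
g(3) = 10
min = 9

9


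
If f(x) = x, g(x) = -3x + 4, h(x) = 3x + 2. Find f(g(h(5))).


h(5) = 17
g(17) = -47
f(-47) = -47

-47


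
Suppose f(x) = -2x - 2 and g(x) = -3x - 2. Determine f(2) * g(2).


48


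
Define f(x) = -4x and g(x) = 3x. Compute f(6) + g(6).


f(6) = -24
g(6) = 18
Sum = -6

-6


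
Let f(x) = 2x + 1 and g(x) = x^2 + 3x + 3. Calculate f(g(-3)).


g(-3) = 3
f(3) = 7

7


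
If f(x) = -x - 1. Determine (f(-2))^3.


f(-2) = 1
(1)^3 = 1

1


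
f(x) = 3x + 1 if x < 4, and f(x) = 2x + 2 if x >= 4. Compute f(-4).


-11


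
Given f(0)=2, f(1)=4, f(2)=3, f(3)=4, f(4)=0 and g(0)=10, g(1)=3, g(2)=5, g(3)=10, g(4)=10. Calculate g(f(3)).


f(3) = 4
g(4) = 10

10


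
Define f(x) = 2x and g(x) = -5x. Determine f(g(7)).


g(7) = -35
f(-35) = -70

-70


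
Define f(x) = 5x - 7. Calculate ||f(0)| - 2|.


f(0) = -7
|-7| = 7
|7 - 2| = 5

5


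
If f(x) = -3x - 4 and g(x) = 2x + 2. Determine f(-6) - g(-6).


f(-6) = 14
g(-6) = -10
Difference = 24

24


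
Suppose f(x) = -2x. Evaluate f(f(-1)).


f(-1) = 2
f(2) = -4

-4


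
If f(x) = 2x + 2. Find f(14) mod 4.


2


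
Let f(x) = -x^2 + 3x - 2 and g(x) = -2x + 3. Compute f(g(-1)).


g(-1) = 5
f(5) = (-1)*(5)^2 + 3*(5) - 2 = -12

-12


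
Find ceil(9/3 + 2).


9/3 = 3
3 + 2 = 5
ceil(5) = 5

5


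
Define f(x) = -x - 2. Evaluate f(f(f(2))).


f(2) = -4
f(-4) = 2
f(2) = -4

-4


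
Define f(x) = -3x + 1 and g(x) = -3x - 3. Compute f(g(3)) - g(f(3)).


f(g(3)) = 37
g(f(3)) = 21
Difference = 16

16


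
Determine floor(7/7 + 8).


7/7 = 1
1 + 8 = 9
floor(9) = 9

9


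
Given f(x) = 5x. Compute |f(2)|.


f(2) = 10
|10| = 10

10


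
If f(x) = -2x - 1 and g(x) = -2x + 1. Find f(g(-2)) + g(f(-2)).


f(g(-2)) = -11
g(f(-2)) = -5
Sum = -16

-16


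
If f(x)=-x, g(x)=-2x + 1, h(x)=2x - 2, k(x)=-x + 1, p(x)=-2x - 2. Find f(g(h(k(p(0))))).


p(0) = -2
k(-2) = 3
h(3) = 4
g(4) = -7
f(-7) = 7

7


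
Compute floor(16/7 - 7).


16/7 = 2.2857
2.2857 - 7 = -4.7143
floor(-4.7143) = -5

-5


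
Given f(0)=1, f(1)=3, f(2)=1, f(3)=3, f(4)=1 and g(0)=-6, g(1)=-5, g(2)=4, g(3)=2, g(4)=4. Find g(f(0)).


f(0) = 1
g(1) = -5

-5


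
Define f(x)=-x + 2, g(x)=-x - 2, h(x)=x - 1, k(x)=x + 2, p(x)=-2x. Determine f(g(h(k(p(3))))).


p(3) = -6
k(-6) = -4
h(-4) = -5
g(-5) = 3
f(3) = -1

-1


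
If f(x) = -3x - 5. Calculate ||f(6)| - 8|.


15


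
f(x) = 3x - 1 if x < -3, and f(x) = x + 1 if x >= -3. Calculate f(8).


8 satisfies x >= -3
f(8) = 9

9


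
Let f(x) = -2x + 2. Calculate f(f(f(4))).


f(4) = -6
f(-6) = 14
f(14) = -26

-26


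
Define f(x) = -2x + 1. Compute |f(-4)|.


f(-4) = 9
|9| = 9

9


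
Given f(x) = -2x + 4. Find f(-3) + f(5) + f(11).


f(-3) = 10
f(5) = -6
f(11) = -18
Sum = -14

-14


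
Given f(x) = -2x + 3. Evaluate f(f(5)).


f(5) = -7
f(-7) = 17

17


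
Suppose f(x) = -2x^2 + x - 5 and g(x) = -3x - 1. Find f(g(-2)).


g(-2) = 5
f(5) = (-2)*(5)^2 + 1*(5) - 5 = -50

-50


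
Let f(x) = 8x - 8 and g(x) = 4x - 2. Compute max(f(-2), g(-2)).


-10


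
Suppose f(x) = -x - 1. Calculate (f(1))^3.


f(1) = -2
(-2)^3 = -8

-8


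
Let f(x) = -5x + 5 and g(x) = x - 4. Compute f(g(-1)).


g(-1) = -5
f(-5) = 30

30


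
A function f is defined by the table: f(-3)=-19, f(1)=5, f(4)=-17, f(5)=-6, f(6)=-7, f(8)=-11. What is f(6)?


Reading from the table at x = 6

-7


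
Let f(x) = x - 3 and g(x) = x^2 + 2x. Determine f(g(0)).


g(0) = 0
f(0) = -3

-3


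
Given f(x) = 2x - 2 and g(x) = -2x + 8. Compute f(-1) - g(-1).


-14


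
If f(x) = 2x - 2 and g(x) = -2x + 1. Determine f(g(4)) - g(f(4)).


-5


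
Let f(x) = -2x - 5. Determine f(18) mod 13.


f(18) = -41
-41 mod 13 = 11

11


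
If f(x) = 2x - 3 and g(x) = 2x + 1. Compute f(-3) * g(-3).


45


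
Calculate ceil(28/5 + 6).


28/5 = 5.6
5.6 + 6 = 11.6
ceil(11.6) = 12

12


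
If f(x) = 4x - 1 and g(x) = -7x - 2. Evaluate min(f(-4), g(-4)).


f(-4) = -17
g(-4) = 26
min = -17

-17


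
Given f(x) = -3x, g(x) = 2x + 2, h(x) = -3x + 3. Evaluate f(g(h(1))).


h(1) = 0
g(0) = 2
f(2) = -6

-6


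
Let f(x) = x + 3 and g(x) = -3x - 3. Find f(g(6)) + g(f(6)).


f(g(6)) = -18
g(f(6)) = -30
Sum = -48

-48


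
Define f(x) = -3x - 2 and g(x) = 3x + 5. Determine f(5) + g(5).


f(5) = -17
g(5) = 20
Sum = 3

3


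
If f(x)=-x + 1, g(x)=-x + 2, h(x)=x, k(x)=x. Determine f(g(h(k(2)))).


1


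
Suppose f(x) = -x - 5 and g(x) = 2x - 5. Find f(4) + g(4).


f(4) = -9
g(4) = 3
Sum = -6

-6


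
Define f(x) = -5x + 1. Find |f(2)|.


f(2) = -9
|-9| = 9

9


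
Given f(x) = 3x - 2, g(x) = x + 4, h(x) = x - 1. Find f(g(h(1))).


h(1) = 0
g(0) = 4
f(4) = 10

10


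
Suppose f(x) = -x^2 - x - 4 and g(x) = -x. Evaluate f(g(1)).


-4


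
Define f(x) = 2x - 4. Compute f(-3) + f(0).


f(-3) = -10
f(0) = -4
Sum = -14

-14


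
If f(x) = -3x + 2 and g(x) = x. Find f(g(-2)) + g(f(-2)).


f(g(-2)) = 8
g(f(-2)) = 8
Sum = 16

16


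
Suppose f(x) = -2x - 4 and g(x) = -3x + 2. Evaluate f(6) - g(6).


0


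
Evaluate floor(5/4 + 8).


5/4 = 1.25
1.25 + 8 = 9.25
floor(9.25) = 9

9


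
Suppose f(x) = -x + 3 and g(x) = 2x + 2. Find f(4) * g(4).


f(4) = -1
g(4) = 10
Product = -10

-10


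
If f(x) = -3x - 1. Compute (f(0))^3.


f(0) = -1
(-1)^3 = -1

-1


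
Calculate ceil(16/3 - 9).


16/3 = 5.3333
5.3333 - 9 = -3.6667
ceil(-3.6667) = -3

-3


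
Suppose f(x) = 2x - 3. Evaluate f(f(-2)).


f(-2) = -7
f(-7) = -17

-17


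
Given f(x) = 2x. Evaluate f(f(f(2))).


f(2) = 4
f(4) = 8
f(8) = 16

16


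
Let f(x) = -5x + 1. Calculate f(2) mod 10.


f(2) = -9
-9 mod 10 = 1

1


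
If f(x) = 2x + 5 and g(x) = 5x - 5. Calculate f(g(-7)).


g(-7) = -40
f(-40) = -75

-75


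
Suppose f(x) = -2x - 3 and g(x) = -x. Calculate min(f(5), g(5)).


f(5) = -13
g(5) = -5
min = -13

-13


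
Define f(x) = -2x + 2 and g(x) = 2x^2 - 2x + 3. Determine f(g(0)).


g(0) = 3
f(3) = -4

-4


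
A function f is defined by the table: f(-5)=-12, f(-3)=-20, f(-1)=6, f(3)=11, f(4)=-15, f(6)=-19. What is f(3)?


Reading from the table at x = 3

11


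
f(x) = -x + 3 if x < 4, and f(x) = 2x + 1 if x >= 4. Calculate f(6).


6 satisfies x >= 4
f(6) = 13

13


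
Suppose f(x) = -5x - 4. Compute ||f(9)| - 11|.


f(9) = -49
|-49| = 49
|49 - 11| = 38

38


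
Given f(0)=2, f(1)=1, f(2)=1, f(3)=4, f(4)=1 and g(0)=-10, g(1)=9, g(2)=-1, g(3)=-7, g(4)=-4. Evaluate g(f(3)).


f(3) = 4
g(4) = -4

-4


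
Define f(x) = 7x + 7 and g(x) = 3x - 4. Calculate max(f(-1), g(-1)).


f(-1) = 0
g(-1) = -7
max = 0

0


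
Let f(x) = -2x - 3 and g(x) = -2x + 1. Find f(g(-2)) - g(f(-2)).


f(g(-2)) = -13
g(f(-2)) = -1
Difference = -12

-12


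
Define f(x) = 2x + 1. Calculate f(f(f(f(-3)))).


f(-3) = -5
f(-5) = -9
f(-9) = -17
f(-17) = -33

-33


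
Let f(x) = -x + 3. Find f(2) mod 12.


f(2) = 1
1 mod 12 = 1

1


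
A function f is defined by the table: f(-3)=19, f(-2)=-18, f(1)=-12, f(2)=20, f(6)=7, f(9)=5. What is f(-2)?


Reading from the table at x = -2

-18


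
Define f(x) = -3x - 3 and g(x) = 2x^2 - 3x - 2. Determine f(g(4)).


g(4) = 18
f(18) = -57

-57


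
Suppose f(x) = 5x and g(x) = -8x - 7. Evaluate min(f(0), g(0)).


-7


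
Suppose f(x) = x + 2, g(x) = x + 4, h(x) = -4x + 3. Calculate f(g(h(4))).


h(4) = -13
g(-13) = -9
f(-9) = -7

-7


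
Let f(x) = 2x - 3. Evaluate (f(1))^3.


f(1) = -1
(-1)^3 = -1

-1


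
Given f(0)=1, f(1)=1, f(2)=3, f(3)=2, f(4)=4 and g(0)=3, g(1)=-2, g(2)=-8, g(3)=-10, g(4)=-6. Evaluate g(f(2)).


f(2) = 3
g(3) = -10

-10


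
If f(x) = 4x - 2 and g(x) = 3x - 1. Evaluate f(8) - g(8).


f(8) = 30
g(8) = 23
Difference = 7

7


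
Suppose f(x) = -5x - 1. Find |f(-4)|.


f(-4) = 19
|19| = 19

19


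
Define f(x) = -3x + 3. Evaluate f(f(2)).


f(2) = -3
f(-3) = 12

12


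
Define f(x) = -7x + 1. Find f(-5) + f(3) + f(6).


f(-5) = 36
f(3) = -20
f(6) = -41
Sum = -25

-25


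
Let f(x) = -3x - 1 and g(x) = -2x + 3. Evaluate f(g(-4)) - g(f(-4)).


-15


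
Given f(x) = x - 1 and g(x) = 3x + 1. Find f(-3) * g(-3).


f(-3) = -4
g(-3) = -8
Product = 32

32


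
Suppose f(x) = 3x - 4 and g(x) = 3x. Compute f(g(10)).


86


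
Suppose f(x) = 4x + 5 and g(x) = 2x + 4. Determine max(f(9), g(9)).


f(9) = 41
g(9) = 22
max = 41

41


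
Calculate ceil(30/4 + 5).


13


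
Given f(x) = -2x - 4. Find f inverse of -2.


Solve -2x - 4 = -2
x = (-2 + 4) / (-2) = -1

-1


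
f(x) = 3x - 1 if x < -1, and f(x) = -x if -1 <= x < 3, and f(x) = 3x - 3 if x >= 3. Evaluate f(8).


21


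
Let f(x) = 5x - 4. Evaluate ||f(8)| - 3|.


f(8) = 36
|36| = 36
|36 - 3| = 33

33


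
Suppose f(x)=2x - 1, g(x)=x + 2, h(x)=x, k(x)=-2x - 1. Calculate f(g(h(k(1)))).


k(1) = -3
h(-3) = -3
g(-3) = -1
f(-1) = -3

-3


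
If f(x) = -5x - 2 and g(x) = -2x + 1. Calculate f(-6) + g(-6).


f(-6) = 28
g(-6) = 13
Sum = 41

41


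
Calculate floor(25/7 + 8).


25/7 = 3.5714
3.5714 + 8 = 11.5714
floor(11.5714) = 11

11


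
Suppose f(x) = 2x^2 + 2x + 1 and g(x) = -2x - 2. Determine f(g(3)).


g(3) = -8
f(-8) = 2*(-8)^2 + 2*(-8) + 1 = 113

113


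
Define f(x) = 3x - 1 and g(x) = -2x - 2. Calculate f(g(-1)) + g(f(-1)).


f(g(-1)) = -1
g(f(-1)) = 6
Sum = 5

5


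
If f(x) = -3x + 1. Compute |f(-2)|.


f(-2) = 7
|7| = 7

7


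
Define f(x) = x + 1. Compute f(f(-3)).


f(-3) = -2
f(-2) = -1

-1


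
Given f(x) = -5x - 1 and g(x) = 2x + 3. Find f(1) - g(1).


-11


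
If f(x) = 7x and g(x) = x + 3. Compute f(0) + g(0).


f(0) = 0
g(0) = 3
Sum = 3

3


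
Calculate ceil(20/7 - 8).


20/7 = 2.8571
2.8571 - 8 = -5.1429
ceil(-5.1429) = -5

-5


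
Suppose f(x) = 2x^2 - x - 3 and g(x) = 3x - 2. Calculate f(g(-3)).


g(-3) = -11
f(-11) = 2*(-11)^2 - 1*(-11) - 3 = 250

250


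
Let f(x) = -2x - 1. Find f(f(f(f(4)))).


69


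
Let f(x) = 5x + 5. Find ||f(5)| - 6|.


24


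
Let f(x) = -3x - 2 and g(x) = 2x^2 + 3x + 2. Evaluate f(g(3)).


g(3) = 29
f(29) = -89

-89


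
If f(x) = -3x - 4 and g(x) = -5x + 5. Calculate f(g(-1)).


-34


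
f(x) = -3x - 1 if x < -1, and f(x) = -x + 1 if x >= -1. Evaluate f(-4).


-4 satisfies x < -1
f(-4) = 11

11


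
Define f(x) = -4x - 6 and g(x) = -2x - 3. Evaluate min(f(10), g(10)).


-46


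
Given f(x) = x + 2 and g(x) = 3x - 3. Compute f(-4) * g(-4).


30


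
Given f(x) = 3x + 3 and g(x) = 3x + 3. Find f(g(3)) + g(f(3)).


f(g(3)) = 39
g(f(3)) = 39
Sum = 78

78


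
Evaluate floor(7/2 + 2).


7/2 = 3.5
3.5 + 2 = 5.5
floor(5.5) = 5

5


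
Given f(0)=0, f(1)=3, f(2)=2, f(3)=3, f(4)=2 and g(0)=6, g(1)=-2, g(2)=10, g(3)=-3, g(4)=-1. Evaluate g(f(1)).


f(1) = 3
g(3) = -3

-3


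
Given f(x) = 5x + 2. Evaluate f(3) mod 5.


f(3) = 17
17 mod 5 = 2

2


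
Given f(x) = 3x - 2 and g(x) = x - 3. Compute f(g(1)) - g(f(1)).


f(g(1)) = -8
g(f(1)) = -2
Difference = -6

-6


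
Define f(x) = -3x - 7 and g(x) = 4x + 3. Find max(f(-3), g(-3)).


2


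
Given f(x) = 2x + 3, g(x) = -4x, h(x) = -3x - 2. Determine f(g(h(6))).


h(6) = -20
g(-20) = 80
f(80) = 163

163


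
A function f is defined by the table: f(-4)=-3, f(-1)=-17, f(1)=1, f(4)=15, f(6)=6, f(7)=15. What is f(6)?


Reading from the table at x = 6

6


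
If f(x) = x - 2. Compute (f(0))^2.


4


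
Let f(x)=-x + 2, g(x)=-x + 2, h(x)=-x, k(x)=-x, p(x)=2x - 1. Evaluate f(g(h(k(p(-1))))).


p(-1) = -3
k(-3) = 3
h(3) = -3
g(-3) = 5
f(5) = -3

-3


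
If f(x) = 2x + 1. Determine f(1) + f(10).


f(1) = 3
f(10) = 21
Sum = 24

24


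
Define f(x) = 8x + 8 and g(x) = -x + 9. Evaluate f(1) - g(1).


f(1) = 16
g(1) = 8
Difference = 8

8


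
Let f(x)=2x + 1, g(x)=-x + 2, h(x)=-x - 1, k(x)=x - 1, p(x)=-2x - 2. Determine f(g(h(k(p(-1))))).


5


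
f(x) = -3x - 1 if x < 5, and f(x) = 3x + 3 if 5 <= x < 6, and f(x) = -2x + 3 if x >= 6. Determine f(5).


5 satisfies 5 <= x < 6
f(5) = 18

18


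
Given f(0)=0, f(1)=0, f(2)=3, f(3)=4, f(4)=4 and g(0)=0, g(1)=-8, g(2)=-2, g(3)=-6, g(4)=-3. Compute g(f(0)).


f(0) = 0
g(0) = 0

0


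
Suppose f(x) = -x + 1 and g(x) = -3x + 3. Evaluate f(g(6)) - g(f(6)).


f(g(6)) = 16
g(f(6)) = 18
Difference = -2

-2


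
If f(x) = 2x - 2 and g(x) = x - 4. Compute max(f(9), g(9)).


f(9) = 16
g(9) = 5
max = 16

16


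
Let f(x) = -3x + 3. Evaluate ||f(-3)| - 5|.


f(-3) = 12
|12| = 12
|12 - 5| = 7

7


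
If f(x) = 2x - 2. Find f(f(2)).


f(2) = 2
f(2) = 2

2


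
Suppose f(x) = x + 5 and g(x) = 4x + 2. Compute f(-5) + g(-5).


f(-5) = 0
g(-5) = -18
Sum = -18

-18


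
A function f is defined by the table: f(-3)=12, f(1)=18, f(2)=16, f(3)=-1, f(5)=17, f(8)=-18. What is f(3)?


-1


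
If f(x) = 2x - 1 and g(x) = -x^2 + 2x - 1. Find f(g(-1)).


g(-1) = -4
f(-4) = -9

-9


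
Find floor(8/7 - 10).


8/7 = 1.1429
1.1429 - 10 = -8.8571
floor(-8.8571) = -9

-9


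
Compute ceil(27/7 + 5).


27/7 = 3.8571
3.8571 + 5 = 8.8571
ceil(8.8571) = 9

9


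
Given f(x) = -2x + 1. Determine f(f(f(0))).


f(0) = 1
f(1) = -1
f(-1) = 3

3


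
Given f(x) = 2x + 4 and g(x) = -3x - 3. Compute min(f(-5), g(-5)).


f(-5) = -6
g(-5) = 12
min = -6

-6


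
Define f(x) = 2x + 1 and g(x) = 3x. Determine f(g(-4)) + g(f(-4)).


f(g(-4)) = -23
g(f(-4)) = -21
Sum = -44

-44


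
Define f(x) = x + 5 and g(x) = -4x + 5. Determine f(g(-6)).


g(-6) = 29
f(29) = 34

34


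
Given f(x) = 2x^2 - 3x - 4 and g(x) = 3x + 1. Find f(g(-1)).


g(-1) = -2
f(-2) = 2*(-2)^2 - 3*(-2) - 4 = 10

10


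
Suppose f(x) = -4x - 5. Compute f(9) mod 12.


7


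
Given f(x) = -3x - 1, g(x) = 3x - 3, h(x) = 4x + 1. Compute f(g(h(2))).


h(2) = 9
g(9) = 24
f(24) = -73

-73


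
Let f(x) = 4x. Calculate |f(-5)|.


20


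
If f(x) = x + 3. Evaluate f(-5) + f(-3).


f(-5) = -2
f(-3) = 0
Sum = -2

-2


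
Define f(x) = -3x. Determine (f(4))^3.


f(4) = -12
(-12)^3 = -1728

-1728


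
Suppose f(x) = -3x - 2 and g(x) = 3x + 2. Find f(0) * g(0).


f(0) = -2
g(0) = 2
Product = -4

-4


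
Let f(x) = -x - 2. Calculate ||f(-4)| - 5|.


f(-4) = 2
|2| = 2
|2 - 5| = 3

3


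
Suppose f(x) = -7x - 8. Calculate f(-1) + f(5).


f(-1) = -1
f(5) = -43
Sum = -44

-44


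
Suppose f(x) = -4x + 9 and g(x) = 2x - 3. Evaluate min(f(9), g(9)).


-27


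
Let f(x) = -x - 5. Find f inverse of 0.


Solve -x - 5 = 0
x = (0 + 5) / (-1) = -5

-5


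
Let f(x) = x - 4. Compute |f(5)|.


f(5) = 1
|1| = 1

1


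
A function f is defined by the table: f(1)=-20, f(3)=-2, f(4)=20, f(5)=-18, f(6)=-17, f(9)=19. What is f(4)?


Reading from the table at x = 4

20


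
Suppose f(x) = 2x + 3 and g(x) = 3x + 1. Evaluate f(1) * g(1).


f(1) = 5
g(1) = 4
Product = 20

20


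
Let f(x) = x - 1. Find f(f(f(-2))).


f(-2) = -3
f(-3) = -4
f(-4) = -5

-5


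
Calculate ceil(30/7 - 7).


30/7 = 4.2857
4.2857 - 7 = -2.7143
ceil(-2.7143) = -2

-2


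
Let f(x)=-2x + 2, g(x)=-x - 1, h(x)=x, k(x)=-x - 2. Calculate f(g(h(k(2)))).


-4


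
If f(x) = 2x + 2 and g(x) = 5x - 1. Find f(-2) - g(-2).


f(-2) = -2
g(-2) = -11
Difference = 9

9


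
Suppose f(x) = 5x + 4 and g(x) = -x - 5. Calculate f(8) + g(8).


31


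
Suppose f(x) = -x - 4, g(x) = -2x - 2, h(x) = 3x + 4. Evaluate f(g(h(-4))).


h(-4) = -8
g(-8) = 14
f(14) = -18

-18


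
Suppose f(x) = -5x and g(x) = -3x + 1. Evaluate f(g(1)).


g(1) = -2
f(-2) = 10

10


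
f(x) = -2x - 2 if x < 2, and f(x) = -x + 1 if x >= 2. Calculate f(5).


-4


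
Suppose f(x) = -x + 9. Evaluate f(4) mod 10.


f(4) = 5
5 mod 10 = 5

5


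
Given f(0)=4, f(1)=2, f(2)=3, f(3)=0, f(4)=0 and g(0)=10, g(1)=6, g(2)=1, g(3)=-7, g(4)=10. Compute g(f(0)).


10


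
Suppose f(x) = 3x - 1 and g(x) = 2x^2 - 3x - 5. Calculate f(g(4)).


g(4) = 15
f(15) = 44

44


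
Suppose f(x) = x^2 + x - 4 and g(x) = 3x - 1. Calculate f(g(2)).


g(2) = 5
f(5) = 1*(5)^2 + 1*(5) - 4 = 26

26


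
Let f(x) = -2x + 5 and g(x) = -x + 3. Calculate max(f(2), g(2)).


1


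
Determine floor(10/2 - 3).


10/2 = 5
5 - 3 = 2
floor(2) = 2

2


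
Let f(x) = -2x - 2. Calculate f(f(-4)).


f(-4) = 6
f(6) = -14

-14


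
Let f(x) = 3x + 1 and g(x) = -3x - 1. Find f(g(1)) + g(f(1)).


-24


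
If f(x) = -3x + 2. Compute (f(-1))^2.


f(-1) = 5
(5)^2 = 25

25


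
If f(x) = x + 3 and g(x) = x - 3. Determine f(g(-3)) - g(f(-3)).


f(g(-3)) = -3
g(f(-3)) = -3
Difference = 0

0


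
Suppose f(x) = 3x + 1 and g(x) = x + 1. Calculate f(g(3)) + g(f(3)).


f(g(3)) = 13
g(f(3)) = 11
Sum = 24

24


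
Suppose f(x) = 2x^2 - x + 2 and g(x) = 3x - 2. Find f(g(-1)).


g(-1) = -5
f(-5) = 2*(-5)^2 - 1*(-5) + 2 = 57

57


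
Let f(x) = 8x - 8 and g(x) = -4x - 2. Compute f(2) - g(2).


f(2) = 8
g(2) = -10
Difference = 18

18


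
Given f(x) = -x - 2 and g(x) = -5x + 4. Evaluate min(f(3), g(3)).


f(3) = -5
g(3) = -11
min = -11

-11


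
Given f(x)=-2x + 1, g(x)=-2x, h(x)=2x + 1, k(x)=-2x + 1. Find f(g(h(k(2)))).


k(2) = -3
h(-3) = -5
g(-5) = 10
f(10) = -19

-19


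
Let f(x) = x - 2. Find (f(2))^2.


f(2) = 0
(0)^2 = 0

0


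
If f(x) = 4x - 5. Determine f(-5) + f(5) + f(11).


f(-5) = -25
f(5) = 15
f(11) = 39
Sum = 29

29


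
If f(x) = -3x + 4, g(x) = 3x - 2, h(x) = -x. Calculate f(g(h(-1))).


h(-1) = 1
g(1) = 1
f(1) = 1

1


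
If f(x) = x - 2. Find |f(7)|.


f(7) = 5
|5| = 5

5


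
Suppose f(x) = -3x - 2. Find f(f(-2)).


f(-2) = 4
f(4) = -14

-14


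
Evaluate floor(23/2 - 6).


23/2 = 11.5
11.5 - 6 = 5.5
floor(5.5) = 5

5


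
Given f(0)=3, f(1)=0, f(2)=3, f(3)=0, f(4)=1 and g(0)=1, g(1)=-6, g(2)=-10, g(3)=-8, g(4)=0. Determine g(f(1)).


f(1) = 0
g(0) = 1

1


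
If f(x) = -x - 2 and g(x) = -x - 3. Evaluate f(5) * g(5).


f(5) = -7
g(5) = -8
Product = 56

56


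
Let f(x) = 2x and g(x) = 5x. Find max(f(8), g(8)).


f(8) = 16
g(8) = 40
max = 40

40


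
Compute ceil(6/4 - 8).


6/4 = 1.5
1.5 - 8 = -6.5
ceil(-6.5) = -6

-6


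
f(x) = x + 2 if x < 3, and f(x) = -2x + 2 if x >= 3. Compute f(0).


2


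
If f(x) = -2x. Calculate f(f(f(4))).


f(4) = -8
f(-8) = 16
f(16) = -32

-32


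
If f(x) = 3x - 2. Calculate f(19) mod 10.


f(19) = 55
55 mod 10 = 5

5


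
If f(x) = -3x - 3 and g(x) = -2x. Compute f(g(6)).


g(6) = -12
f(-12) = 33

33


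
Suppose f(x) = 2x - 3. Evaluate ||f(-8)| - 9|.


f(-8) = -19
|-19| = 19
|19 - 9| = 10

10


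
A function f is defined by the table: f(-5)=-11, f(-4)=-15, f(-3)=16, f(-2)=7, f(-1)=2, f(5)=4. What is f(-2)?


Reading from the table at x = -2

7


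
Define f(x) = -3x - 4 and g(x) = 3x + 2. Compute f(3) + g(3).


f(3) = -13
g(3) = 11
Sum = -2

-2


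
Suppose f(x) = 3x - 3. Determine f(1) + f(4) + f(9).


f(1) = 0
f(4) = 9
f(9) = 24
Sum = 33

33


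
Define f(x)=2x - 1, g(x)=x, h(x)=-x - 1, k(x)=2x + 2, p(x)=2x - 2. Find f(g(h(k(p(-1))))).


p(-1) = -4
k(-4) = -6
h(-6) = 5
g(5) = 5
f(5) = 9

9


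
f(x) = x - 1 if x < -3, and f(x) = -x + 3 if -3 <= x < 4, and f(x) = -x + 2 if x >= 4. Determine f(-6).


-6 satisfies x < -3
f(-6) = -7

-7


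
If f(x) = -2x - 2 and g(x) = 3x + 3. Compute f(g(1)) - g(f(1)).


f(g(1)) = -14
g(f(1)) = -9
Difference = -5

-5


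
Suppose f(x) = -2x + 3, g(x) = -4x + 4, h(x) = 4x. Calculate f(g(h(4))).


123


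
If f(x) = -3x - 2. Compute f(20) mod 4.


2


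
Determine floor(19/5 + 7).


10


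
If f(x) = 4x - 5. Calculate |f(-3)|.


f(-3) = -17
|-17| = 17

17


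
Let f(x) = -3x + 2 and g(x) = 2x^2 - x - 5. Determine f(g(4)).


-67


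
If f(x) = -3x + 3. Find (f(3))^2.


f(3) = -6
(-6)^2 = 36

36


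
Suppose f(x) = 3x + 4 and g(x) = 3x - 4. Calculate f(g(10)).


g(10) = 26
f(26) = 82

82


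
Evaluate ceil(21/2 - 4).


7


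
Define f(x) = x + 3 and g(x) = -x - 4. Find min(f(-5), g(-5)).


f(-5) = -2
g(-5) = 1
min = -2

-2


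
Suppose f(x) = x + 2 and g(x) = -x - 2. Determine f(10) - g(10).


f(10) = 12
g(10) = -12
Difference = 24

24


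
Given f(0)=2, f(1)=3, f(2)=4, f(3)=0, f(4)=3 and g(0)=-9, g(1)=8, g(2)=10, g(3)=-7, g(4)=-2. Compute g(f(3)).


f(3) = 0
g(0) = -9

-9


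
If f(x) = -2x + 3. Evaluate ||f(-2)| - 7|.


f(-2) = 7
|7| = 7
|7 - 7| = 0

0


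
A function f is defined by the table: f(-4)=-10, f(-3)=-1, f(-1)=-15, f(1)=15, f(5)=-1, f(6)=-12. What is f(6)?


-12


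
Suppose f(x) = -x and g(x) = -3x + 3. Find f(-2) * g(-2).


f(-2) = 2
g(-2) = 9
Product = 18

18


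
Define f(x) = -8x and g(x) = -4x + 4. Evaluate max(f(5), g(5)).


f(5) = -40
g(5) = -16
max = -16

-16


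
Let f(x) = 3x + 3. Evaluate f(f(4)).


f(4) = 15
f(15) = 48

48


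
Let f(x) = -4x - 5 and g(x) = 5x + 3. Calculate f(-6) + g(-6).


f(-6) = 19
g(-6) = -27
Sum = -8

-8


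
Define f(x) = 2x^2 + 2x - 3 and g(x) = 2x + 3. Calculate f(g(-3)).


g(-3) = -3
f(-3) = 2*(-3)^2 + 2*(-3) - 3 = 9

9


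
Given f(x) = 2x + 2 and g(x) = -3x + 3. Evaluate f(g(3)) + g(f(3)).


f(g(3)) = -10
g(f(3)) = -21
Sum = -31

-31


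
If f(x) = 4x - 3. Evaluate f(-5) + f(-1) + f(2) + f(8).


f(-5) = -23
f(-1) = -7
f(2) = 5
f(8) = 29
Sum = 4

4


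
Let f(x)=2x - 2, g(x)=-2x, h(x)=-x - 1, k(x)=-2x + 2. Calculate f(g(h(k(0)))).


k(0) = 2
h(2) = -3
g(-3) = 6
f(6) = 10

10


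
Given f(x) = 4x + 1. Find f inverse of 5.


Solve 4x + 1 = 5
x = (5 - 1) / 4 = 1

1


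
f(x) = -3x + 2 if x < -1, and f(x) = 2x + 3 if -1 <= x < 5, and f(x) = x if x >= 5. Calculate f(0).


0 satisfies -1 <= x < 5
f(0) = 3

3


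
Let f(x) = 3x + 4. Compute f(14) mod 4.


f(14) = 46
46 mod 4 = 2

2


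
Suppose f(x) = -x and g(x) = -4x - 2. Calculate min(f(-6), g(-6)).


f(-6) = 6
g(-6) = 22
min = 6

6


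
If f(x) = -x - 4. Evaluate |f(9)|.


f(9) = -13
|-13| = 13

13


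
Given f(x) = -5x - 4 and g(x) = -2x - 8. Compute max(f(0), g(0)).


f(0) = -4
g(0) = -8
max = -4

-4


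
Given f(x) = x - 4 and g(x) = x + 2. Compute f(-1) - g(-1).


f(-1) = -5
g(-1) = 1
Difference = -6

-6


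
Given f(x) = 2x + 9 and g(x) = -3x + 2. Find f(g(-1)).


g(-1) = 5
f(5) = 19

19


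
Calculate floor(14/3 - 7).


-3


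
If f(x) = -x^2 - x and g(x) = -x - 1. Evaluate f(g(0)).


g(0) = -1
f(-1) = (-1)*(-1)^2 - 1*(-1) = 0

0


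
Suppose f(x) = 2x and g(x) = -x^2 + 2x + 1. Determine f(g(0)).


g(0) = 1
f(1) = 2

2


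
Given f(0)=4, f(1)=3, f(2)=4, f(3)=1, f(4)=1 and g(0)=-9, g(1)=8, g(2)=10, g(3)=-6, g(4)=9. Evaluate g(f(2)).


f(2) = 4
g(4) = 9

9


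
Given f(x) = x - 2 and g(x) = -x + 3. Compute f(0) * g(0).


f(0) = -2
g(0) = 3
Product = -6

-6


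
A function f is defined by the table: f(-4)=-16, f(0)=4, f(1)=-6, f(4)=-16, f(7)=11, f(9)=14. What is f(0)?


4


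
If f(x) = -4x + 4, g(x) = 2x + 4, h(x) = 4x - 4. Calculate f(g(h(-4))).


h(-4) = -20
g(-20) = -36
f(-36) = 148

148


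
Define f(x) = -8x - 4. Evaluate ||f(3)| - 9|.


19


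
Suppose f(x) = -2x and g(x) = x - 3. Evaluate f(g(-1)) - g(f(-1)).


9


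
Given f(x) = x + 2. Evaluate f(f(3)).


f(3) = 5
f(5) = 7

7


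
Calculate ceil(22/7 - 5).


22/7 = 3.1429
3.1429 - 5 = -1.8571
ceil(-1.8571) = -1

-1


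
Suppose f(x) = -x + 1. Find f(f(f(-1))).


f(-1) = 2
f(2) = -1
f(-1) = 2

2


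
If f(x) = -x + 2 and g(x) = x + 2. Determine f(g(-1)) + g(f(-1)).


f(g(-1)) = 1
g(f(-1)) = 5
Sum = 6

6


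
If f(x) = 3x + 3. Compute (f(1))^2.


36


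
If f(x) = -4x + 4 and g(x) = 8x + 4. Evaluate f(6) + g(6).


f(6) = -20
g(6) = 52
Sum = 32

32


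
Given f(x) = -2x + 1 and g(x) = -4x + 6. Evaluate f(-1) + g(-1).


f(-1) = 3
g(-1) = 10
Sum = 13

13


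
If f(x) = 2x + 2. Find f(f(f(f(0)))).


f(0) = 2
f(2) = 6
f(6) = 14
f(14) = 30

30


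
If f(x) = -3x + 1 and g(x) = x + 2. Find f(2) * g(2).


-20


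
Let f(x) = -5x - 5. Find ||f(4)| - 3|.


f(4) = -25
|-25| = 25
|25 - 3| = 22

22


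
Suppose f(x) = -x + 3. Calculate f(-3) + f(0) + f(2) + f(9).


4


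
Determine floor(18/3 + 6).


18/3 = 6
6 + 6 = 12
floor(12) = 12

12


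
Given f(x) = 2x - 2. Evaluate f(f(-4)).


f(-4) = -10
f(-10) = -22

-22


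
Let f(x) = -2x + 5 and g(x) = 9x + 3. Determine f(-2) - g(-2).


24


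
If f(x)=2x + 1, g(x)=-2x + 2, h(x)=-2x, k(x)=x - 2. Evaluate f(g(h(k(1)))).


k(1) = -1
h(-1) = 2
g(2) = -2
f(-2) = -3

-3


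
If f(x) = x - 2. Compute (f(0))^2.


4


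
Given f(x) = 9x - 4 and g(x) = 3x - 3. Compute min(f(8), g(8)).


f(8) = 68
g(8) = 21
min = 21

21


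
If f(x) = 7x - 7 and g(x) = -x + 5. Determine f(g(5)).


-7


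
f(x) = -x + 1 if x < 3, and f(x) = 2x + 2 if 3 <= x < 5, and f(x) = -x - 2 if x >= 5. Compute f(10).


10 satisfies x >= 5
f(10) = -12

-12


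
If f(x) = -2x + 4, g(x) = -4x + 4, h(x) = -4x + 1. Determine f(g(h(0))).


h(0) = 1
g(1) = 0
f(0) = 4

4


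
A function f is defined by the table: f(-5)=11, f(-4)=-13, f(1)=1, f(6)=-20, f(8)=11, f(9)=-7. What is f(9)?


-7


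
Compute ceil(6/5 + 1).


6/5 = 1.2
1.2 + 1 = 2.2
ceil(2.2) = 3

3


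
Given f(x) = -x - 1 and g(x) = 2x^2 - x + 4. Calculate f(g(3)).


g(3) = 19
f(19) = -20

-20


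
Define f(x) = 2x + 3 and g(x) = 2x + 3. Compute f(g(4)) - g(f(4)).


f(g(4)) = 25
g(f(4)) = 25
Difference = 0

0


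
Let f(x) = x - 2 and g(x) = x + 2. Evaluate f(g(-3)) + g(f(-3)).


-6


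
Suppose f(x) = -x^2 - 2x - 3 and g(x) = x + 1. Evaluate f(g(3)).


g(3) = 4
f(4) = (-1)*(4)^2 - 2*(4) - 3 = -27

-27


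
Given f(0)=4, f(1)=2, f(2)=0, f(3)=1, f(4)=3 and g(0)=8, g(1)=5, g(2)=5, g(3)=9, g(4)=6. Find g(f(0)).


f(0) = 4
g(4) = 6

6


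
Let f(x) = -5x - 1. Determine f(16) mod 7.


3


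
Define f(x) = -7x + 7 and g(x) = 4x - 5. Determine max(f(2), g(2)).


f(2) = -7
g(2) = 3
max = 3

3


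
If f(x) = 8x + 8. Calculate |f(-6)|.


f(-6) = -40
|-40| = 40

40


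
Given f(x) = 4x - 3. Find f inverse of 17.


5


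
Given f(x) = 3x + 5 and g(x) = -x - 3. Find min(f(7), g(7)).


f(7) = 26
g(7) = -10
min = -10

-10


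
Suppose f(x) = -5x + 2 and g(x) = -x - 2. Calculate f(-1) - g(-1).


f(-1) = 7
g(-1) = -1
Difference = 8

8


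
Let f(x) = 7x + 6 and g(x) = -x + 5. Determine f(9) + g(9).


65


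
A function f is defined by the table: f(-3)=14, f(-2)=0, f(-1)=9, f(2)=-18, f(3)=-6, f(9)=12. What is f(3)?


Reading from the table at x = 3

-6


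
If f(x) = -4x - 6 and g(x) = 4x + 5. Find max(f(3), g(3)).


17


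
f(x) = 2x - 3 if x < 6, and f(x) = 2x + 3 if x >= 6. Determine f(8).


8 satisfies x >= 6
f(8) = 19

19


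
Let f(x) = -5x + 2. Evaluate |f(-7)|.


f(-7) = 37
|37| = 37

37


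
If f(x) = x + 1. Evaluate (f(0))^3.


f(0) = 1
(1)^3 = 1

1


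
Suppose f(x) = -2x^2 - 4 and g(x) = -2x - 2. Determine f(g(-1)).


-4


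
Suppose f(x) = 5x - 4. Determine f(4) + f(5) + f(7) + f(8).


f(4) = 16
f(5) = 21
f(7) = 31
f(8) = 36
Sum = 104

104


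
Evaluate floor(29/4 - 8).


-1


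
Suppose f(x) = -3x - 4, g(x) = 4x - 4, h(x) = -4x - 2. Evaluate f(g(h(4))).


h(4) = -18
g(-18) = -76
f(-76) = 224

224


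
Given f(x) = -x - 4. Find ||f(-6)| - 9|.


f(-6) = 2
|2| = 2
|2 - 9| = 7

7


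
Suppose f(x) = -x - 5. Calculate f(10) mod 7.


f(10) = -15
-15 mod 7 = 6

6


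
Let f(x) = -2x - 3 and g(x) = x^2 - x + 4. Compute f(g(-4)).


g(-4) = 24
f(24) = -51

-51


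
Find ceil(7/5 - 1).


7/5 = 1.4
1.4 - 1 = 0.4
ceil(0.4) = 1

1


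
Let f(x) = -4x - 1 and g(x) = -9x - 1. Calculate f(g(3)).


g(3) = -28
f(-28) = 111

111


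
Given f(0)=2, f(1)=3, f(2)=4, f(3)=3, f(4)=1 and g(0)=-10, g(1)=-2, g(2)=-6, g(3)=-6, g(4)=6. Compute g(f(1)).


f(1) = 3
g(3) = -6

-6


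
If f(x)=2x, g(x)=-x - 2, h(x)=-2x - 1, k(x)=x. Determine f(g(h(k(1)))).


k(1) = 1
h(1) = -3
g(-3) = 1
f(1) = 2

2


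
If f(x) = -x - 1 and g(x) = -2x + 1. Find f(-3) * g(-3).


14


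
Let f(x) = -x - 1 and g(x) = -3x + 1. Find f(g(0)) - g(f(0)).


-6


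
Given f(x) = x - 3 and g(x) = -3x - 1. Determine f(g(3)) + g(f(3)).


f(g(3)) = -13
g(f(3)) = -1
Sum = -14

-14


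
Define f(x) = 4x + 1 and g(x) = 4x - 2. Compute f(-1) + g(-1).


f(-1) = -3
g(-1) = -6
Sum = -9

-9


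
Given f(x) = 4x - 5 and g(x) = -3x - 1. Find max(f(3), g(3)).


f(3) = 7
g(3) = -10
max = 7

7


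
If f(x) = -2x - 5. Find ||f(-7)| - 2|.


f(-7) = 9
|9| = 9
|9 - 2| = 7

7


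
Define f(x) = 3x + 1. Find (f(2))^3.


f(2) = 7
(7)^3 = 343

343


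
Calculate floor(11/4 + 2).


11/4 = 2.75
2.75 + 2 = 4.75
floor(4.75) = 4

4


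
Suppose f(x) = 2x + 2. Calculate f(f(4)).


f(4) = 10
f(10) = 22

22


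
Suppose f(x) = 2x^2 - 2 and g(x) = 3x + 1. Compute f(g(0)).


0


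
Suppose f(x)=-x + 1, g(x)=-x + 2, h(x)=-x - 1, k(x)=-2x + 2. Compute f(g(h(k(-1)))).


-6


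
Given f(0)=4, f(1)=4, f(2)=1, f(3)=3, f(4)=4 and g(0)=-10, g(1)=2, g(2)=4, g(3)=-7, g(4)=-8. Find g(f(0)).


f(0) = 4
g(4) = -8

-8


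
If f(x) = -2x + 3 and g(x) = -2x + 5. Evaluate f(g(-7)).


g(-7) = 19
f(19) = -35

-35


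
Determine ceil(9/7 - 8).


9/7 = 1.2857
1.2857 - 8 = -6.7143
ceil(-6.7143) = -6

-6


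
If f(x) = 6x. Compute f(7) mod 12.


f(7) = 42
42 mod 12 = 6

6


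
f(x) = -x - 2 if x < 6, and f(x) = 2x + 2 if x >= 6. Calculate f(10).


10 satisfies x >= 6
f(10) = 22

22
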